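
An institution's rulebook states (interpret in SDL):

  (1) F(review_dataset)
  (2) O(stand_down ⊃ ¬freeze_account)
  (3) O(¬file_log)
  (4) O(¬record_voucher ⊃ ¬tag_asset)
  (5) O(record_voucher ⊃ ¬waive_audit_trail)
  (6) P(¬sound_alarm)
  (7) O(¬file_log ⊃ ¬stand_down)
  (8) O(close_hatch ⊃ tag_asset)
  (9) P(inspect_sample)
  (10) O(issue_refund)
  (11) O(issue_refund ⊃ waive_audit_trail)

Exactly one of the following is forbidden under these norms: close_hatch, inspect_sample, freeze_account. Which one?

From premise 10 we have O(issue_refund).
Premise 11 is O(issue_refund ⊃ waive_audit_trail); since O(issue_refund), deontic closure gives O(waive_audit_trail).
Premise 5, O(record_voucher ⊃ ¬waive_audit_trail), contraposes to O(waive_audit_trail ⊃ ¬record_voucher); with O(waive_audit_trail) we get O(¬record_voucher).
With premise 4, O(¬record_voucher ⊃ ¬tag_asset), the K-axiom yields O(¬tag_asset).
The contrapositive of premise 8 (O(close_hatch ⊃ tag_asset)) is O(¬tag_asset ⊃ ¬close_hatch), and O(¬tag_asset) is already established, so O(¬close_hatch).
So O(¬close_hatch) holds, i.e. close_hatch is forbidden. None of the other listed options is forbidden under the premises.

close_hatch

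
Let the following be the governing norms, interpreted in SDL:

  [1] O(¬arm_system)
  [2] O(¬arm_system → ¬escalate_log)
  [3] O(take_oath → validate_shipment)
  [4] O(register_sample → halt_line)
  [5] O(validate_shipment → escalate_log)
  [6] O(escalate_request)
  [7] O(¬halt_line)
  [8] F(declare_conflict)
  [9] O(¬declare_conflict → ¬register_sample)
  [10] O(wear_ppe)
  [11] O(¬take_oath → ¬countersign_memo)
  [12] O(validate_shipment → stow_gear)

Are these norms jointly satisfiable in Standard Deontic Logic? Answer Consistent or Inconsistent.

Consistent

Premise 4 is O(register_sample → halt_line), but O(register_sample) is not derivable from the premises, so it does not yield O(halt_line).
So O(halt_line) is not derivable, and the apparent clash with O(¬halt_line) does not arise.
A world satisfying every obligation exists (e.g. arm_system=false, countersign_memo=false, declare_conflict=false, escalate_log=false, escalate_request=true, halt_line=false, register_sample=false, stow_gear=false, take_oath=false, validate_shipment=false, wear_ppe=true); no atom is both obligatory and forbidden, so the set is consistent.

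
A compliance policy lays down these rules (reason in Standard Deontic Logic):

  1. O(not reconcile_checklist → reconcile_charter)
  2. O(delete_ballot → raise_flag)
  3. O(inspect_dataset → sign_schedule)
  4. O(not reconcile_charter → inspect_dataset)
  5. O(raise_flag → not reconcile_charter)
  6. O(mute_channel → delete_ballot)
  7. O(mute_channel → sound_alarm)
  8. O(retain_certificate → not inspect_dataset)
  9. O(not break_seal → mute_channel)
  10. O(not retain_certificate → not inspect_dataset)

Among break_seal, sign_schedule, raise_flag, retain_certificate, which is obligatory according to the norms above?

break_seal

Premises 10 and 8 are O(not retain_certificate → not inspect_dataset) and O(retain_certificate → not inspect_dataset); every ideal world satisfies not retain_certificate or retain_certificate, so in either case not inspect_dataset holds — hence O(not inspect_dataset).
The contrapositive of premise 4 (O(not reconcile_charter → inspect_dataset)) is O(not inspect_dataset → reconcile_charter), and O(not inspect_dataset) is already established, so O(reconcile_charter).
The contrapositive of premise 5 (O(raise_flag → not reconcile_charter)) is O(reconcile_charter → not raise_flag), and O(reconcile_charter) is already established, so O(not raise_flag).
Premise 2 is O(delete_ballot → raise_flag); contrapositively O(not raise_flag → not delete_ballot). Since O(not raise_flag) holds, K gives O(not delete_ballot).
Premise 6 is O(mute_channel → delete_ballot); contrapositively O(not delete_ballot → not mute_channel). Since O(not delete_ballot) holds, K gives O(not mute_channel).
Premise 9, O(not break_seal → mute_channel), contraposes to O(not mute_channel → break_seal); with O(not mute_channel) we get O(break_seal).
So O(break_seal) holds — break_seal is obligatory. None of the other listed options is made obligatory by any chain of premises.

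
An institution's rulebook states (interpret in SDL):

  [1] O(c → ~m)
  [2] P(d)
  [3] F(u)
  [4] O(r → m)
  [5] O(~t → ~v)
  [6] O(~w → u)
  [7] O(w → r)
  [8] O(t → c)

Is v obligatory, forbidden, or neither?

Premise 3 is F(u), i.e. O(~u).
Premise 6, O(~w → u), contraposes to O(~u → w); with O(~u) we get O(w).
From O(w) and premise 7, O(w → r), we obtain O(r).
Premise 4 is O(r → m); since O(r), deontic closure gives O(m).
The contrapositive of premise 1 (O(c → ~m)) is O(m → ~c), and O(m) is already established, so O(~c).
The contrapositive of premise 8 (O(t → c)) is O(~c → ~t), and O(~c) is already established, so O(~t).
With premise 5, O(~t → ~v), the K-axiom yields O(~v).
Premise 2 does not contribute to this derivation.
Thus O(~v), which is F(v): v is forbidden.

Forbidden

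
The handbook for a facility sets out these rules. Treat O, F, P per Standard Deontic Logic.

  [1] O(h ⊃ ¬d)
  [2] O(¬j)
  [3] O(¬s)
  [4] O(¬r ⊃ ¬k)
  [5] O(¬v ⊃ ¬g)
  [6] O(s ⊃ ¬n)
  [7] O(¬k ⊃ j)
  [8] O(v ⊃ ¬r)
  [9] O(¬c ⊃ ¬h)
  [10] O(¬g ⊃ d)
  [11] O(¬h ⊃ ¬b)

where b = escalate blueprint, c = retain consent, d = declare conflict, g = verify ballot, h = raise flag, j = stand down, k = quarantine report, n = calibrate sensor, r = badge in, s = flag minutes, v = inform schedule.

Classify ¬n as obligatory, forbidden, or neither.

Premise 6 is O(s ⊃ ¬n), but O(s) is not derivable from the premises, so it does not yield O(¬n).
No premise or chain of K-axiom applications forces O(¬n), and none forces O(n). So ¬n is neither obligatory nor forbidden under these norms.

Neither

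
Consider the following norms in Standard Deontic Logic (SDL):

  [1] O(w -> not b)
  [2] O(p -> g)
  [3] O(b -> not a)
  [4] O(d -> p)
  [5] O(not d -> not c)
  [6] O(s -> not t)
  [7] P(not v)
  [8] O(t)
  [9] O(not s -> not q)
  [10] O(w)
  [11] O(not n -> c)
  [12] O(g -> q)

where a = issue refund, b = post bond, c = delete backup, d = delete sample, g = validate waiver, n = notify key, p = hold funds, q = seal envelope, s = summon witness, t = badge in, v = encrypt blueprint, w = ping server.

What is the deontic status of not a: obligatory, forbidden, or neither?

Neither

Premise 3 is O(b -> not a), but O(b) is not derivable from the premises, so it does not yield O(not a).
No premise or chain of K-axiom applications forces O(not a), and none forces O(a). So not a is neither obligatory nor forbidden under these norms.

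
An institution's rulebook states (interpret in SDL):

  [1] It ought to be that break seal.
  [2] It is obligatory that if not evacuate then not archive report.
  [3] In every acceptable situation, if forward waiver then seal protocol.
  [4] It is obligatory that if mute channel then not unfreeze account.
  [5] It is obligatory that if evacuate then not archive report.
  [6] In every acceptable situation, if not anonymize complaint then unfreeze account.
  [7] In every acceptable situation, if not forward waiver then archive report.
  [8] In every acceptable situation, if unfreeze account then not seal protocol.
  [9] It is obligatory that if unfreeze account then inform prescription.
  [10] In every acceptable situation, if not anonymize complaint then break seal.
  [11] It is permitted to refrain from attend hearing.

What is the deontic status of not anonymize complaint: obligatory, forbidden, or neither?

Premises 2 and 5 are O(¬evacuate → ¬archive_report) and O(evacuate → ¬archive_report); every ideal world satisfies ¬evacuate or evacuate, so in either case ¬archive_report holds — hence O(¬archive_report).
Premise 7 is O(¬forward_waiver → archive_report); contrapositively O(¬archive_report → forward_waiver). Since O(¬archive_report) holds, K gives O(forward_waiver).
From O(forward_waiver) and premise 3, O(forward_waiver → seal_protocol), we obtain O(seal_protocol).
The contrapositive of premise 8 (O(unfreeze_account → ¬seal_protocol)) is O(seal_protocol → ¬unfreeze_account), and O(seal_protocol) is already established, so O(¬unfreeze_account).
Premise 6 is O(¬anonymize_complaint → unfreeze_account); contrapositively O(¬unfreeze_account → anonymize_complaint). Since O(¬unfreeze_account) holds, K gives O(anonymize_complaint).
Premises 1, 4, 9, 10, 11 do not contribute to this derivation.
Thus O(anonymize_complaint), which is F(¬anonymize_complaint): ¬anonymize_complaint is forbidden.

Forbidden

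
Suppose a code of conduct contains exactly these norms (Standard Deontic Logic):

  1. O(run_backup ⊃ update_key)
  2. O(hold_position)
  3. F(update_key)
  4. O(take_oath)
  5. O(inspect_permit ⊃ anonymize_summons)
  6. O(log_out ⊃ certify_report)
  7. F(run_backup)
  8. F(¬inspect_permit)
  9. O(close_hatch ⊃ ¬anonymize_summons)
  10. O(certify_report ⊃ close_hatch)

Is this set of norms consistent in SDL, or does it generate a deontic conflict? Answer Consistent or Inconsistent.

Premise 1 is O(run_backup ⊃ update_key), but O(run_backup) is not derivable from the premises, so it does not yield O(update_key).
So O(update_key) is not derivable, and the apparent clash with O(¬update_key) does not arise.
A world satisfying every obligation exists (e.g. anonymize_summons=true, certify_report=false, close_hatch=false, hold_position=true, inspect_permit=true, log_out=false, run_backup=false, take_oath=true, update_key=false); no atom is both obligatory and forbidden, so the set is consistent.

Consistent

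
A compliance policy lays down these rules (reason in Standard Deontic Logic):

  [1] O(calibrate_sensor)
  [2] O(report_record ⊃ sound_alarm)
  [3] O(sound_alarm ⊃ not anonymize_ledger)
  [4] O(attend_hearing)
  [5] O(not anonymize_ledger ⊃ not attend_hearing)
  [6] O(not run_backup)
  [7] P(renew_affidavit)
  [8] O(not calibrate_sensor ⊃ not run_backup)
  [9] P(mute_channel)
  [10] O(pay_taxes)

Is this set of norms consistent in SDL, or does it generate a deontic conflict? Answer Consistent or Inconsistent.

Premise 8 is O(not calibrate_sensor ⊃ not run_backup); even if O(not run_backup) held, inferring O(not calibrate_sensor) would be affirming the consequent — invalid.
So O(not calibrate_sensor) is not derivable, and the apparent clash with O(calibrate_sensor) does not arise.
A world satisfying every obligation exists (e.g. anonymize_ledger=true, attend_hearing=true, calibrate_sensor=true, mute_channel=false, pay_taxes=true, renew_affidavit=false, report_record=false, run_backup=false, sound_alarm=false); no atom is both obligatory and forbidden, so the set is consistent.

Consistent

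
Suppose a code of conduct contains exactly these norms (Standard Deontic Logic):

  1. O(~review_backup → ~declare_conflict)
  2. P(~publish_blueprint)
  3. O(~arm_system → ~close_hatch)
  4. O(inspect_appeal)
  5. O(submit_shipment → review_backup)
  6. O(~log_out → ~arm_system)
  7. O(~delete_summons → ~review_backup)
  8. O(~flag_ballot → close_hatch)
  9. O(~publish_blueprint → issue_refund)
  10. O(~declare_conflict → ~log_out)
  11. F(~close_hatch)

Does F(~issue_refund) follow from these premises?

Premise 9 is O(~publish_blueprint → issue_refund), but O(~publish_blueprint) is not derivable from the premises (the permission P(~publish_blueprint) asserts only ~O(publish_blueprint), not O(~publish_blueprint)), so it does not yield O(issue_refund).
No other premise forces O(issue_refund). An ideal world satisfying every premise can still have ~issue_refund true, so F(~issue_refund) is not derivable.

No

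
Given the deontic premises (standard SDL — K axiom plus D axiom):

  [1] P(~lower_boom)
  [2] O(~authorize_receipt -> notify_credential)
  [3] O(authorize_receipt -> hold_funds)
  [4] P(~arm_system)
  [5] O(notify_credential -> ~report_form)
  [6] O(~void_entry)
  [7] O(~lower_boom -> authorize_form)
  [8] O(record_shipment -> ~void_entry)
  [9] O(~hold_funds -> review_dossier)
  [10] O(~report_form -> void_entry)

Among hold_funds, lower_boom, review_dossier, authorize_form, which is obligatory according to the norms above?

hold_funds

Premise 6 states O(~void_entry) outright.
The contrapositive of premise 10 (O(~report_form -> void_entry)) is O(~void_entry -> report_form), and O(~void_entry) is already established, so O(report_form).
Premise 5 is O(notify_credential -> ~report_form); contrapositively O(report_form -> ~notify_credential). Since O(report_form) holds, K gives O(~notify_credential).
Premise 2 is O(~authorize_receipt -> notify_credential); contrapositively O(~notify_credential -> authorize_receipt). Since O(~notify_credential) holds, K gives O(authorize_receipt).
With premise 3, O(authorize_receipt -> hold_funds), the K-axiom yields O(hold_funds).
So O(hold_funds) holds — hold_funds is obligatory. None of the other listed options is made obligatory by any chain of premises.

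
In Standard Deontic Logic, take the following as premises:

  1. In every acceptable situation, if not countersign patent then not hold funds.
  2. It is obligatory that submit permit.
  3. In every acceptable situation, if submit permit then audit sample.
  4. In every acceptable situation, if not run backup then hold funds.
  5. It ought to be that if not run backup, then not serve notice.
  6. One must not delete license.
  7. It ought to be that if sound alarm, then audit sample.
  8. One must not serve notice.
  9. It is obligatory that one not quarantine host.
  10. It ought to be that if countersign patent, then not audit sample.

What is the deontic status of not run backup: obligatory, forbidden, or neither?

Forbidden

From premise 2 we have O(submit_permit).
Applying K to premise 3 (O(submit_permit → audit_sample)) and O(submit_permit) yields O(audit_sample).
Premise 10, O(countersign_patent → ¬audit_sample), contraposes to O(audit_sample → ¬countersign_patent); with O(audit_sample) we get O(¬countersign_patent).
From O(¬countersign_patent) and premise 1, O(¬countersign_patent → ¬hold_funds), we obtain O(¬hold_funds).
Premise 4 is O(¬run_backup → hold_funds); contrapositively O(¬hold_funds → run_backup). Since O(¬hold_funds) holds, K gives O(run_backup).
Premises 5, 6, 7, 8, 9 do not contribute to this derivation.
Thus O(run_backup), which is F(¬run_backup): ¬run_backup is forbidden.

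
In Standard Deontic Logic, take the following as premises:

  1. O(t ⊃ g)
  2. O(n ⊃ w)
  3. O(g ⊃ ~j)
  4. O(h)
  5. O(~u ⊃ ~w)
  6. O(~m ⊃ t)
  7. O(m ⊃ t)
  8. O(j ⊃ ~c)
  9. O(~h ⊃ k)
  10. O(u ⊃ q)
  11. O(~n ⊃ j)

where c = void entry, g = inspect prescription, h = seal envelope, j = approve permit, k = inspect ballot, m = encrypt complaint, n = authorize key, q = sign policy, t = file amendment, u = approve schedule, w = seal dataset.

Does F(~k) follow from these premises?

Premise 9 is O(~h ⊃ k), but O(~h) is not derivable from the premises, so it does not yield O(k).
No other premise forces O(k). An ideal world satisfying every premise can still have ~k true, so F(~k) is not derivable.

No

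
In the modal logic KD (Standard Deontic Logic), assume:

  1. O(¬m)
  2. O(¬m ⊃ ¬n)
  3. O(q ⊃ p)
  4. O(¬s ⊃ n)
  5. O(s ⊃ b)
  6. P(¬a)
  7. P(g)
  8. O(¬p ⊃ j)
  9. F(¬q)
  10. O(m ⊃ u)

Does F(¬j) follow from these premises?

Premise 8 is O(¬p ⊃ j), but O(¬p) is not derivable from the premises, so it does not yield O(j).
No other premise forces O(j). An ideal world satisfying every premise can still have ¬j true, so F(¬j) is not derivable.

No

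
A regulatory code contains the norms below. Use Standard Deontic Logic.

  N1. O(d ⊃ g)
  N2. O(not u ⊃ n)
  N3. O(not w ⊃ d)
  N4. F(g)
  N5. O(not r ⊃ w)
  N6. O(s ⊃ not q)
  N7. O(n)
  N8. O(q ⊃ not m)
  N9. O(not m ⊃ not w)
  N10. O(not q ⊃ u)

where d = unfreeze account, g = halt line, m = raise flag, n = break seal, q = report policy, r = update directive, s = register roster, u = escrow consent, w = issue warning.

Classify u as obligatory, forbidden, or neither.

Obligatory

Premise 4, F(g), is equivalent to O(not g).
The contrapositive of premise 1 (O(d ⊃ g)) is O(not g ⊃ not d), and O(not g) is already established, so O(not d).
Premise 3, O(not w ⊃ d), contraposes to O(not d ⊃ w); with O(not d) we get O(w).
Premise 9, O(not m ⊃ not w), contraposes to O(w ⊃ m); with O(w) we get O(m).
The contrapositive of premise 8 (O(q ⊃ not m)) is O(m ⊃ not q), and O(m) is already established, so O(not q).
Premise 10 is O(not q ⊃ u); since O(not q), deontic closure gives O(u).
Premises 2, 5, 6, 7 do not contribute to this derivation.
Hence u is obligatory.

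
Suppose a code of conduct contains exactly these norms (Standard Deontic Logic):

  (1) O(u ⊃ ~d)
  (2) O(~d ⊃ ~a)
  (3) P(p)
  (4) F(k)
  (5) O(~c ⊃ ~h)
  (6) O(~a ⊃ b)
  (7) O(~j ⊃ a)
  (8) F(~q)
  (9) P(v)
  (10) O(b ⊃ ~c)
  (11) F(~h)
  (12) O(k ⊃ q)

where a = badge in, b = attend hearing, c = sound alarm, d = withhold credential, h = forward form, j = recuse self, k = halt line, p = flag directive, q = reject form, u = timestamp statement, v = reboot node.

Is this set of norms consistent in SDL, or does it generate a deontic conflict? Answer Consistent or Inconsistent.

Consistent

Premise 12 is O(k ⊃ q); even if O(q) held, inferring O(k) would be affirming the consequent — invalid.
So O(k) is not derivable, and the apparent clash with O(~k) does not arise.
A world satisfying every obligation exists (e.g. a=true, b=false, c=true, d=true, h=true, j=false, k=false, p=false, q=true, u=false, v=false); no atom is both obligatory and forbidden, so the set is consistent.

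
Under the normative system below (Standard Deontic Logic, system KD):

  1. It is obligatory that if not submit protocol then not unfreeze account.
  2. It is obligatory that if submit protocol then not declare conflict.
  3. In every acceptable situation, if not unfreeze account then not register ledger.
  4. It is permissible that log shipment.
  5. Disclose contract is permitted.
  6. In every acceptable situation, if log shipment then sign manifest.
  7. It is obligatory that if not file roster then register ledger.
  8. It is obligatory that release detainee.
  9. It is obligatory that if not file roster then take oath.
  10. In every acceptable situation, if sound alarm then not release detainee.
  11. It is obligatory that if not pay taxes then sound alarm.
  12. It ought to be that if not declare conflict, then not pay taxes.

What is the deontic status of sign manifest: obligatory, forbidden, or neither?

Neither

Premise 6 is O(log_shipment → sign_manifest), but O(log_shipment) is not derivable from the premises (the permission P(log_shipment) asserts only ¬O(¬log_shipment), not O(log_shipment)), so it does not yield O(sign_manifest).
No premise or chain of K-axiom applications forces O(sign_manifest), and none forces O(¬sign_manifest). So sign_manifest is neither obligatory nor forbidden under these norms.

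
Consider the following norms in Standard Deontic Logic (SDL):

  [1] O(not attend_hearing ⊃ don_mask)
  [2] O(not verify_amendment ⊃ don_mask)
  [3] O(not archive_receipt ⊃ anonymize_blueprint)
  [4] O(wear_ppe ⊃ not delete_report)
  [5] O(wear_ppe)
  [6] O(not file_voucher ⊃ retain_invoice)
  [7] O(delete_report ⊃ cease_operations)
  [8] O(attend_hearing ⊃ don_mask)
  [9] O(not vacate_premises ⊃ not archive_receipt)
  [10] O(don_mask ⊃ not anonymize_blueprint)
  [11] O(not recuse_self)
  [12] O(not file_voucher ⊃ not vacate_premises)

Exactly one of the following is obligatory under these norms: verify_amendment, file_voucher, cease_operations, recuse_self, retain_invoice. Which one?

Premises 1 and 8 cover both cases: O(not attend_hearing ⊃ don_mask) and O(attend_hearing ⊃ don_mask). Since not attend_hearing ∨ attend_hearing is a tautology, O(don_mask) follows.
Premise 10 is O(don_mask ⊃ not anonymize_blueprint); since O(don_mask), deontic closure gives O(not anonymize_blueprint).
Premise 3, O(not archive_receipt ⊃ anonymize_blueprint), contraposes to O(not anonymize_blueprint ⊃ archive_receipt); with O(not anonymize_blueprint) we get O(archive_receipt).
The contrapositive of premise 9 (O(not vacate_premises ⊃ not archive_receipt)) is O(archive_receipt ⊃ vacate_premises), and O(archive_receipt) is already established, so O(vacate_premises).
Premise 12, O(not file_voucher ⊃ not vacate_premises), contraposes to O(vacate_premises ⊃ file_voucher); with O(vacate_premises) we get O(file_voucher).
So O(file_voucher) holds — file_voucher is obligatory. None of the other listed options is made obligatory by any chain of premises.

file_voucher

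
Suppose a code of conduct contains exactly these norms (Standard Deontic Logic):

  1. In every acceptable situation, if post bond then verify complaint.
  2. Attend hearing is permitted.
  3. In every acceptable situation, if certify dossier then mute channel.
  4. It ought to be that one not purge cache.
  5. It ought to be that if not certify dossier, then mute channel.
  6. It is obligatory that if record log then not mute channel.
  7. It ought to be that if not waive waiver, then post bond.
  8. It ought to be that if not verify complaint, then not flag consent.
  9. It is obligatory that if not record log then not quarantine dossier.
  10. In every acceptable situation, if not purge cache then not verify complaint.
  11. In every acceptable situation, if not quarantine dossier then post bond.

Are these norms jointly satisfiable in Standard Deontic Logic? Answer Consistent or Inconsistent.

Premises 3 and 5 are O(certify_dossier → mute_channel) and O(¬certify_dossier → mute_channel); every ideal world satisfies certify_dossier or ¬certify_dossier, so in either case mute_channel holds — hence O(mute_channel).
The contrapositive of premise 6 (O(record_log → ¬mute_channel)) is O(mute_channel → ¬record_log), and O(mute_channel) is already established, so O(¬record_log).
Applying K to premise 9 (O(¬record_log → ¬quarantine_dossier)) and O(¬record_log) yields O(¬quarantine_dossier).
Premise 11 is O(¬quarantine_dossier → post_bond); since O(¬quarantine_dossier), deontic closure gives O(post_bond).
From O(post_bond) and premise 1, O(post_bond → verify_complaint), we obtain O(verify_complaint).
Premise 10 is O(¬purge_cache → ¬verify_complaint); contrapositively O(verify_complaint → purge_cache). Since O(verify_complaint) holds, K gives O(purge_cache).
However, premise 4 gives O(¬purge_cache).
We now have both O(purge_cache) and O(¬purge_cache) — purge_cache is simultaneously obligatory and forbidden, violating the D-axiom.

Inconsistent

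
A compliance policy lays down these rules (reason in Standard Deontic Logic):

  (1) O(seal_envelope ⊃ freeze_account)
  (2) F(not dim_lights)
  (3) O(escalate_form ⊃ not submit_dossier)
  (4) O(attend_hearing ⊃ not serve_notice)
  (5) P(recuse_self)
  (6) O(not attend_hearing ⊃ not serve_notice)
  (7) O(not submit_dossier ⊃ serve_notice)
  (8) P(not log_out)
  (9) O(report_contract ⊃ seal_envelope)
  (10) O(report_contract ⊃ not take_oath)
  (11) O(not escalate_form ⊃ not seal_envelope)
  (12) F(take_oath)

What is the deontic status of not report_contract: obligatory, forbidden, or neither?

Obligatory

Premises 6 and 4 are O(not attend_hearing ⊃ not serve_notice) and O(attend_hearing ⊃ not serve_notice); every ideal world satisfies not attend_hearing or attend_hearing, so in either case not serve_notice holds — hence O(not serve_notice).
Premise 7 is O(not submit_dossier ⊃ serve_notice); contrapositively O(not serve_notice ⊃ submit_dossier). Since O(not serve_notice) holds, K gives O(submit_dossier).
Premise 3 is O(escalate_form ⊃ not submit_dossier); contrapositively O(submit_dossier ⊃ not escalate_form). Since O(submit_dossier) holds, K gives O(not escalate_form).
With premise 11, O(not escalate_form ⊃ not seal_envelope), the K-axiom yields O(not seal_envelope).
Premise 9, O(report_contract ⊃ seal_envelope), contraposes to O(not seal_envelope ⊃ not report_contract); with O(not seal_envelope) we get O(not report_contract).
Premises 1, 2, 5, 8, 10, 12 do not contribute to this derivation.
Hence not report_contract is obligatory.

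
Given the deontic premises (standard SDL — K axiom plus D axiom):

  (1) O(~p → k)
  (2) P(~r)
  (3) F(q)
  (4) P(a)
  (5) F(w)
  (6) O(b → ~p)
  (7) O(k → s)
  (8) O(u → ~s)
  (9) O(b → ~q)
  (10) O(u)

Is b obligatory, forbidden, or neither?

Premise 10 states O(u) outright.
Premise 8 is O(u → ~s); since O(u), deontic closure gives O(~s).
Premise 7, O(k → s), contraposes to O(~s → ~k); with O(~s) we get O(~k).
The contrapositive of premise 1 (O(~p → k)) is O(~k → p), and O(~k) is already established, so O(p).
Premise 6 is O(b → ~p); contrapositively O(p → ~b). Since O(p) holds, K gives O(~b).
Premises 2, 3, 4, 5, 9 do not contribute to this derivation.
Thus O(~b), which is F(b): b is forbidden.

Forbidden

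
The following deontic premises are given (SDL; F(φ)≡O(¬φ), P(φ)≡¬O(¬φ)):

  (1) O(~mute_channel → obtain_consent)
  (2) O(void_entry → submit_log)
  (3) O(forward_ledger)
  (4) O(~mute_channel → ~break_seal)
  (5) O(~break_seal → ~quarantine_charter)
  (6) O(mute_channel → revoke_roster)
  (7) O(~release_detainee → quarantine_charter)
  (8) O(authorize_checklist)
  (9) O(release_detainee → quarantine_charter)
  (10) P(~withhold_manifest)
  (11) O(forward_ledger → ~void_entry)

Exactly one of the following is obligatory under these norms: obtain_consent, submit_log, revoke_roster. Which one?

revoke_roster

Premises 9 and 7 cover both cases: O(release_detainee → quarantine_charter) and O(~release_detainee → quarantine_charter). Since release_detainee ∨ ~release_detainee is a tautology, O(quarantine_charter) follows.
The contrapositive of premise 5 (O(~break_seal → ~quarantine_charter)) is O(quarantine_charter → break_seal), and O(quarantine_charter) is already established, so O(break_seal).
The contrapositive of premise 4 (O(~mute_channel → ~break_seal)) is O(break_seal → mute_channel), and O(break_seal) is already established, so O(mute_channel).
From O(mute_channel) and premise 6, O(mute_channel → revoke_roster), we obtain O(revoke_roster).
So O(revoke_roster) holds — revoke_roster is obligatory. None of the other listed options is made obligatory by any chain of premises.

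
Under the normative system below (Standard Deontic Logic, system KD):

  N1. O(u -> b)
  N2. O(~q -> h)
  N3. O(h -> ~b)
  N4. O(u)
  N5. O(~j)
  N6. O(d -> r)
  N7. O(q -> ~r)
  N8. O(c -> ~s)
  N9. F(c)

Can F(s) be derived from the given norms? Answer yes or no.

No

Premise 8 is O(c -> ~s), but O(c) is not derivable from the premises, so it does not yield O(~s).
No other premise forces O(~s). An ideal world satisfying every premise can still have s true, so F(s) is not derivable.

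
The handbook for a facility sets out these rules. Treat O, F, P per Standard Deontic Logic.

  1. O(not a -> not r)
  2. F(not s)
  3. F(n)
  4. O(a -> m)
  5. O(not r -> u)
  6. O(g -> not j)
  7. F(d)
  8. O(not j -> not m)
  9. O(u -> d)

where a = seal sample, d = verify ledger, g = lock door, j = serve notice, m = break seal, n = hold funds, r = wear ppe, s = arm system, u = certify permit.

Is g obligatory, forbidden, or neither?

Forbidden

Premise 7 is F(d), i.e. O(not d).
Premise 9, O(u -> d), contraposes to O(not d -> not u); with O(not d) we get O(not u).
Premise 5 is O(not r -> u); contrapositively O(not u -> r). Since O(not u) holds, K gives O(r).
The contrapositive of premise 1 (O(not a -> not r)) is O(r -> a), and O(r) is already established, so O(a).
Applying K to premise 4 (O(a -> m)) and O(a) yields O(m).
The contrapositive of premise 8 (O(not j -> not m)) is O(m -> j), and O(m) is already established, so O(j).
Premise 6, O(g -> not j), contraposes to O(j -> not g); with O(j) we get O(not g).
Premises 2, 3 do not contribute to this derivation.
Thus O(not g), which is F(g): g is forbidden.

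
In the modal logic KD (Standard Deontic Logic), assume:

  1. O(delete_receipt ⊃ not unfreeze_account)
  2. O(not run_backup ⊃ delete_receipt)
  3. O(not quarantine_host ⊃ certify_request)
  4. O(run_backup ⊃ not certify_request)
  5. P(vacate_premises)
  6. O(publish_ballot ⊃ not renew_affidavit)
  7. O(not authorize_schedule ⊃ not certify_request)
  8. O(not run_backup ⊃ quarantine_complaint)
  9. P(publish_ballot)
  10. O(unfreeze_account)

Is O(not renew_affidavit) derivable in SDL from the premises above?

Premise 6 is O(publish_ballot ⊃ not renew_affidavit), but O(publish_ballot) is not derivable from the premises (the permission P(publish_ballot) asserts only not O(not publish_ballot), not O(publish_ballot)), so it does not yield O(not renew_affidavit).
No other premise forces O(not renew_affidavit). An ideal world satisfying every premise can still have not renew_affidavit false, so O(not renew_affidavit) is not derivable.

No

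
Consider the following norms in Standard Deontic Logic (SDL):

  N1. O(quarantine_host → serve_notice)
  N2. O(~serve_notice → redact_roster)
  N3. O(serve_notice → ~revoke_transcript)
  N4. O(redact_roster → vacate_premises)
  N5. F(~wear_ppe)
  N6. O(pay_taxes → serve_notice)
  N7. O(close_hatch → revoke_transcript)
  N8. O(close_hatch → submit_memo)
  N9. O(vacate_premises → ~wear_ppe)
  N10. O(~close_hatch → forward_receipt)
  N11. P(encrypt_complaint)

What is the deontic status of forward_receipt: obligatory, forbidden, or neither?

Obligatory

F(~wear_ppe) at premise 5 means O(wear_ppe).
Premise 9 is O(vacate_premises → ~wear_ppe); contrapositively O(wear_ppe → ~vacate_premises). Since O(wear_ppe) holds, K gives O(~vacate_premises).
Premise 4, O(redact_roster → vacate_premises), contraposes to O(~vacate_premises → ~redact_roster); with O(~vacate_premises) we get O(~redact_roster).
Premise 2 is O(~serve_notice → redact_roster); contrapositively O(~redact_roster → serve_notice). Since O(~redact_roster) holds, K gives O(serve_notice).
With premise 3, O(serve_notice → ~revoke_transcript), the K-axiom yields O(~revoke_transcript).
Premise 7 is O(close_hatch → revoke_transcript); contrapositively O(~revoke_transcript → ~close_hatch). Since O(~revoke_transcript) holds, K gives O(~close_hatch).
Applying K to premise 10 (O(~close_hatch → forward_receipt)) and O(~close_hatch) yields O(forward_receipt).
Premises 1, 6, 8, 11 do not contribute to this derivation.
Hence forward_receipt is obligatory.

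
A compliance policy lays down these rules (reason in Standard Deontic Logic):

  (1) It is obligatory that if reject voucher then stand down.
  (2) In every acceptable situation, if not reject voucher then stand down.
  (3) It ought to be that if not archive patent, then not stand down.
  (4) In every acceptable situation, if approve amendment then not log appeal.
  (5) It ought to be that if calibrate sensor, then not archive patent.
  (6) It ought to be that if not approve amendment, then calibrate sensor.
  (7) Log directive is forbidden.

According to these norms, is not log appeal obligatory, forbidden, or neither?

Obligatory

Premises 1 and 2 are O(reject_voucher → stand_down) and O(¬reject_voucher → stand_down); every ideal world satisfies reject_voucher or ¬reject_voucher, so in either case stand_down holds — hence O(stand_down).
The contrapositive of premise 3 (O(¬archive_patent → ¬stand_down)) is O(stand_down → archive_patent), and O(stand_down) is already established, so O(archive_patent).
Premise 5 is O(calibrate_sensor → ¬archive_patent); contrapositively O(archive_patent → ¬calibrate_sensor). Since O(archive_patent) holds, K gives O(¬calibrate_sensor).
Premise 6, O(¬approve_amendment → calibrate_sensor), contraposes to O(¬calibrate_sensor → approve_amendment); with O(¬calibrate_sensor) we get O(approve_amendment).
From O(approve_amendment) and premise 4, O(approve_amendment → ¬log_appeal), we obtain O(¬log_appeal).
Premise 7 does not contribute to this derivation.
Hence ¬log_appeal is obligatory.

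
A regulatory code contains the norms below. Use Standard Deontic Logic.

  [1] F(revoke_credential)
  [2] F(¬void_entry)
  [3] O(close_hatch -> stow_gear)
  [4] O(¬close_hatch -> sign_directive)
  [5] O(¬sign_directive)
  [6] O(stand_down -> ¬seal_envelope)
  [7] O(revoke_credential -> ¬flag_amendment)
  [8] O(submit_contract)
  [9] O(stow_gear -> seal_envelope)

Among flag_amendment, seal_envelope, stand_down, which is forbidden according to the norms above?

stand_down

Premise 5 states O(¬sign_directive) outright.
Premise 4 is O(¬close_hatch -> sign_directive); contrapositively O(¬sign_directive -> close_hatch). Since O(¬sign_directive) holds, K gives O(close_hatch).
From O(close_hatch) and premise 3, O(close_hatch -> stow_gear), we obtain O(stow_gear).
Applying K to premise 9 (O(stow_gear -> seal_envelope)) and O(stow_gear) yields O(seal_envelope).
The contrapositive of premise 6 (O(stand_down -> ¬seal_envelope)) is O(seal_envelope -> ¬stand_down), and O(seal_envelope) is already established, so O(¬stand_down).
So O(¬stand_down) holds, i.e. stand_down is forbidden. None of the other listed options is forbidden under the premises.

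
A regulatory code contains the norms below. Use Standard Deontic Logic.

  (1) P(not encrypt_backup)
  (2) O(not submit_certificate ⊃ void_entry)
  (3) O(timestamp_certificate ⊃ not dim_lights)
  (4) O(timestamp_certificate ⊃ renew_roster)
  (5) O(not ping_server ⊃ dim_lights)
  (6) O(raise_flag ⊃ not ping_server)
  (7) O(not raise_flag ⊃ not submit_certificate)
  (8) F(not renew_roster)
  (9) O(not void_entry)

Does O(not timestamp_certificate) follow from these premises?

Premise 9 states O(not void_entry) outright.
Premise 2 is O(not submit_certificate ⊃ void_entry); contrapositively O(not void_entry ⊃ submit_certificate). Since O(not void_entry) holds, K gives O(submit_certificate).
Premise 7, O(not raise_flag ⊃ not submit_certificate), contraposes to O(submit_certificate ⊃ raise_flag); with O(submit_certificate) we get O(raise_flag).
Premise 6 is O(raise_flag ⊃ not ping_server); since O(raise_flag), deontic closure gives O(not ping_server).
Applying K to premise 5 (O(not ping_server ⊃ dim_lights)) and O(not ping_server) yields O(dim_lights).
Premise 3 is O(timestamp_certificate ⊃ not dim_lights); contrapositively O(dim_lights ⊃ not timestamp_certificate). Since O(dim_lights) holds, K gives O(not timestamp_certificate).
Premises 1, 4, 8 do not contribute to this derivation.
So O(not timestamp_certificate) follows.

Yes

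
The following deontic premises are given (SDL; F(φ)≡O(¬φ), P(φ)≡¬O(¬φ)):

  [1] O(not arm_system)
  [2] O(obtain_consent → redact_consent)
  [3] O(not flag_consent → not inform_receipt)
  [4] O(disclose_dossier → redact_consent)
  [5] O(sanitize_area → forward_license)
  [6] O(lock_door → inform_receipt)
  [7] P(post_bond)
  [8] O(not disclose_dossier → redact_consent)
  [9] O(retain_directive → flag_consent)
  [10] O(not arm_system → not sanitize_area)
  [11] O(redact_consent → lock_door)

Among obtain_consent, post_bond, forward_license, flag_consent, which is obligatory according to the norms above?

flag_consent

Premises 4 and 8 cover both cases: O(disclose_dossier → redact_consent) and O(not disclose_dossier → redact_consent). Since disclose_dossier ∨ not disclose_dossier is a tautology, O(redact_consent) follows.
Applying K to premise 11 (O(redact_consent → lock_door)) and O(redact_consent) yields O(lock_door).
From O(lock_door) and premise 6, O(lock_door → inform_receipt), we obtain O(inform_receipt).
The contrapositive of premise 3 (O(not flag_consent → not inform_receipt)) is O(inform_receipt → flag_consent), and O(inform_receipt) is already established, so O(flag_consent).
So O(flag_consent) holds — flag_consent is obligatory. None of the other listed options is made obligatory by any chain of premises.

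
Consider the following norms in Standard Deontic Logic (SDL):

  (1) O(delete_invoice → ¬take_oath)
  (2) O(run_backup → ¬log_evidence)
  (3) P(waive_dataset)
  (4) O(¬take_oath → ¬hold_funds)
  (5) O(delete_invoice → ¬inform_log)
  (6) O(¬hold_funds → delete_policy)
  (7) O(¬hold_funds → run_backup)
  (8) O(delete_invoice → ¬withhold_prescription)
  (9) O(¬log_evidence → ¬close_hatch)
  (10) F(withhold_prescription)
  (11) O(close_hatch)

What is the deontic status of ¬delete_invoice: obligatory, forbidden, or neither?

Obligatory

Premise 11 gives O(close_hatch).
The contrapositive of premise 9 (O(¬log_evidence → ¬close_hatch)) is O(close_hatch → log_evidence), and O(close_hatch) is already established, so O(log_evidence).
The contrapositive of premise 2 (O(run_backup → ¬log_evidence)) is O(log_evidence → ¬run_backup), and O(log_evidence) is already established, so O(¬run_backup).
The contrapositive of premise 7 (O(¬hold_funds → run_backup)) is O(¬run_backup → hold_funds), and O(¬run_backup) is already established, so O(hold_funds).
The contrapositive of premise 4 (O(¬take_oath → ¬hold_funds)) is O(hold_funds → take_oath), and O(hold_funds) is already established, so O(take_oath).
Premise 1 is O(delete_invoice → ¬take_oath); contrapositively O(take_oath → ¬delete_invoice). Since O(take_oath) holds, K gives O(¬delete_invoice).
Premises 3, 5, 6, 8, 10 do not contribute to this derivation.
Hence ¬delete_invoice is obligatory.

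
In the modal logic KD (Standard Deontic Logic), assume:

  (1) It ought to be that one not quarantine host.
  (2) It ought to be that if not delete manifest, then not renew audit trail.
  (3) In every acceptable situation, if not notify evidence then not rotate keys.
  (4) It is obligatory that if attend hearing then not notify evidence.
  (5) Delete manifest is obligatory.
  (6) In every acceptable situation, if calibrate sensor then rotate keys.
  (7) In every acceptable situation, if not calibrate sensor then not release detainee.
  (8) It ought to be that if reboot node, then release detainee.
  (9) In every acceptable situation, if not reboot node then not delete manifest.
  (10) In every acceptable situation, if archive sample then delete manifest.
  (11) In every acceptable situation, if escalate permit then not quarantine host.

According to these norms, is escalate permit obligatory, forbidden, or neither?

Neither

Premise 11 is O(escalate_permit → ¬quarantine_host); even if O(¬quarantine_host) held, inferring O(escalate_permit) would be affirming the consequent — invalid.
No premise or chain of K-axiom applications forces O(escalate_permit), and none forces O(¬escalate_permit). So escalate_permit is neither obligatory nor forbidden under these norms.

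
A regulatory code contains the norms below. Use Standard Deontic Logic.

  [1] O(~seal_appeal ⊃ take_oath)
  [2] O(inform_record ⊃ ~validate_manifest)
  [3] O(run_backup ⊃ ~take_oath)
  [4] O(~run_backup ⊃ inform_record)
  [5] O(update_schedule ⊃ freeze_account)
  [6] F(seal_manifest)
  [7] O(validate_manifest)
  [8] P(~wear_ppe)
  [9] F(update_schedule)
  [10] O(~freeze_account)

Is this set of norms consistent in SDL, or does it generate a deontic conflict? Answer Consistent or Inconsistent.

Consistent

Premise 5 is O(update_schedule ⊃ freeze_account), but O(update_schedule) is not derivable from the premises, so it does not yield O(freeze_account).
So O(freeze_account) is not derivable, and the apparent clash with O(~freeze_account) does not arise.
A world satisfying every obligation exists (e.g. freeze_account=false, inform_record=false, run_backup=true, seal_appeal=true, seal_manifest=false, take_oath=false, update_schedule=false, validate_manifest=true, wear_ppe=false); no atom is both obligatory and forbidden, so the set is consistent.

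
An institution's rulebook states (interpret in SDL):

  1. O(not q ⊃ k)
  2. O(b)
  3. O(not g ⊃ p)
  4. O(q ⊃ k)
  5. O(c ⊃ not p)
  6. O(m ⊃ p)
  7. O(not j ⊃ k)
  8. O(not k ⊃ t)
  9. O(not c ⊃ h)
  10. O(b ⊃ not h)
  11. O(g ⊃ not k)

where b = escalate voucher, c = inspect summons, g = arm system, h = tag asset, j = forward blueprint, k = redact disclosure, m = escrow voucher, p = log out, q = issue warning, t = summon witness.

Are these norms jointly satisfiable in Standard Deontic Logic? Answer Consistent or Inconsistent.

Inconsistent

By case analysis on q: premise 4 gives O(q ⊃ k) and premise 1 gives O(not q ⊃ k), so O(k) either way.
The contrapositive of premise 11 (O(g ⊃ not k)) is O(k ⊃ not g), and O(k) is already established, so O(not g).
Premise 3 is O(not g ⊃ p); since O(not g), deontic closure gives O(p).
Premise 5, O(c ⊃ not p), contraposes to O(p ⊃ not c); with O(p) we get O(not c).
From O(not c) and premise 9, O(not c ⊃ h), we obtain O(h).
Premise 10, O(b ⊃ not h), contraposes to O(h ⊃ not b); with O(h) we get O(not b).
Yet premise 2 states O(b).
We now have both O(not b) and O(b) — b is simultaneously obligatory and forbidden, violating the D-axiom.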